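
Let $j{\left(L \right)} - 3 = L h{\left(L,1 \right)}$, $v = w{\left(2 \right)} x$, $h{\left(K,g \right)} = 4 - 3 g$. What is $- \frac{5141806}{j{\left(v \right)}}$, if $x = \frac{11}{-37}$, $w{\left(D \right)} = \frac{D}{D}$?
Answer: $- \frac{95123411}{50} \approx -1.9025 \cdot 10^{6}$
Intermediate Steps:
$w{\left(D \right)} = 1$
$x = - \frac{11}{37}$ ($x = 11 \left(- \frac{1}{37}\right) = - \frac{11}{37} \approx -0.2973$)
$v = - \frac{11}{37}$ ($v = 1 \left(- \frac{11}{37}\right) = - \frac{11}{37} \approx -0.2973$)
$j{\left(L \right)} = 3 + L$ ($j{\left(L \right)} = 3 + L \left(4 - 3\right) = 3 + L 1 = 3 + L$)
$- \frac{5141806}{j{\left(v \right)}} = - \frac{5141806}{3 - \frac{11}{37}} = - \frac{5141806}{\frac{100}{37}} = \left(-5141806\right) \frac{37}{100} = - \frac{95123411}{50}$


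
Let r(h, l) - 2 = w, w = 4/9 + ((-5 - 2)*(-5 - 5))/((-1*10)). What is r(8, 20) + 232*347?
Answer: 724495/9 ≈ 80500.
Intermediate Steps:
w = -59/9 (w = 4*(1/9) - 7*(-10)/(-10) = 4/9 + 70*(-1/10) = 4/9 - 7 = -59/9 ≈ -6.5556)
r(h, l) = -41/9 (r(h, l) = 2 - 59/9 = -41/9)
r(8, 20) + 232*347 = -41/9 + 232*347 = -41/9 + 80504 = 724495/9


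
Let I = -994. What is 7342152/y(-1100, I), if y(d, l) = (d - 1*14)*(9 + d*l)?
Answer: -3671076/609028813 ≈ -0.0060278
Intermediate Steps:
y(d, l) = (-14 + d)*(9 + d*l) (y(d, l) = (d - 14)*(9 + d*l) = (-14 + d)*(9 + d*l))
7342152/y(-1100, I) = 7342152/(-126 + 9*(-1100) - 994*(-1100)**2 - 14*(-1100)*(-994)) = 7342152/(-126 - 9900 - 994*1210000 - 15307600) = 7342152/(-126 - 9900 - 1202740000 - 15307600) = 7342152/(-1218057626) = 7342152*(-1/1218057626) = -3671076/609028813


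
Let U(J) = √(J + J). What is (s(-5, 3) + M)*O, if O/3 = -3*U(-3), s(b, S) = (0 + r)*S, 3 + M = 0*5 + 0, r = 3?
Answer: -54*I*√6 ≈ -132.27*I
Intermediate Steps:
U(J) = √2*√J (U(J) = √(2*J) = √2*√J)
M = -3 (M = -3 + (0*5 + 0) = -3 + (0 + 0) = -3 + 0 = -3)
s(b, S) = 3*S (s(b, S) = (0 + 3)*S = 3*S)
O = -9*I*√6 (O = 3*(-3*√2*√(-3)) = 3*(-3*√2*I*√3) = 3*(-3*I*√6) = -9*I*√6 ≈ -22.045*I)
(s(-5, 3) + M)*O = (3*3 - 3)*(-9*I*√6) = (9 - 3)*(-9*I*√6) = 6*(-9*I*√6) = -54*I*√6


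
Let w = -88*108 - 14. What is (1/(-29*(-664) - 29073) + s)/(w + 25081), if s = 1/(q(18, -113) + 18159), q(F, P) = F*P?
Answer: -6308/2463609282375 ≈ -2.5605e-9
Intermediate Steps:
w = -9518 (w = -9504 - 14 = -9518)
s = 1/16125 (s = 1/(18*(-113) + 18159) = 1/(-2034 + 18159) = 1/16125 ≈ 6.2015e-5)
(1/(-29*(-664) - 29073) + s)/(w + 25081) = (1/(-29*(-664) - 29073) + 1/16125)/(-9518 + 25081) = (1/(19256 - 29073) + 1/16125)/15563 = (1/(-9817) + 1/16125)*(1/15563) = (-1/9817 + 1/16125)*(1/15563) = -6308/158299125*1/15563 = -6308/2463609282375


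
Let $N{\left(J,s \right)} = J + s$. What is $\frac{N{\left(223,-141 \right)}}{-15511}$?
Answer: $- \frac{82}{15511} \approx -0.0052866$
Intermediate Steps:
$\frac{N{\left(223,-141 \right)}}{-15511} = \frac{223 - 141}{-15511} = 82 \left(- \frac{1}{15511}\right) = - \frac{82}{15511}$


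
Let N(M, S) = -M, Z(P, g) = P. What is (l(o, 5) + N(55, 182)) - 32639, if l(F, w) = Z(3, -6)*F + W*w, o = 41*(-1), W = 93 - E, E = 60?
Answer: -32652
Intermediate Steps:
W = 33 (W = 93 - 1*60 = 93 - 60 = 33)
o = -41
l(F, w) = 3*F + 33*w
(l(o, 5) + N(55, 182)) - 32639 = ((3*(-41) + 33*5) - 1*55) - 32639 = ((-123 + 165) - 55) - 32639 = (42 - 55) - 32639 = -13 - 32639 = -32652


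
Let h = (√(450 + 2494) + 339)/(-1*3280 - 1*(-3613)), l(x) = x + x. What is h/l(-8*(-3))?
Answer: 113/5328 + √46/1998 ≈ 0.024603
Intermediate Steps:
l(x) = 2*x
h = 113/111 + 8*√46/333 (h = (√2944 + 339)/(-3280 + 3613) = (8*√46 + 339)/333 = (339 + 8*√46)*(1/333) = 113/111 + 8*√46/333 ≈ 1.1810)
h/l(-8*(-3)) = (113/111 + 8*√46/333)/((2*(-8*(-3)))) = (113/111 + 8*√46/333)/((2*24)) = (113/111 + 8*√46/333)/48 = (113/111 + 8*√46/333)*(1/48) = 113/5328 + √46/1998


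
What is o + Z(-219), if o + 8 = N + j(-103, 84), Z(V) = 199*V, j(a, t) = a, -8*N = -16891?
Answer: -332645/8 ≈ -41581.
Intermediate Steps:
N = 16891/8 (N = -1/8*(-16891) = 16891/8 ≈ 2111.4)
o = 16003/8 (o = -8 + (16891/8 - 103) = -8 + 16067/8 = 16003/8 ≈ 2000.4)
o + Z(-219) = 16003/8 + 199*(-219) = 16003/8 - 43581 = -332645/8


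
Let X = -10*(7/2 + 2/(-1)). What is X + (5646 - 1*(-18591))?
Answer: 24222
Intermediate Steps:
X = -15 (X = -10*(7*(½) + 2*(-1)) = -10*(7/2 - 2) = -10*3/2 = -15)
X + (5646 - 1*(-18591)) = -15 + (5646 - 1*(-18591)) = -15 + (5646 + 18591) = -15 + 24237 = 24222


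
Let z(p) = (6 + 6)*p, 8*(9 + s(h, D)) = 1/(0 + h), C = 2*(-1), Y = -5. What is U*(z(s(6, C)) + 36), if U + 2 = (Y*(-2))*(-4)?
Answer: 6027/2 ≈ 3013.5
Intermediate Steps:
C = -2
s(h, D) = -9 + 1/(8*h) (s(h, D) = -9 + 1/(8*(0 + h)) = -9 + 1/(8*h))
z(p) = 12*p
U = -42 (U = -2 - 5*(-2)*(-4) = -2 + 10*(-4) = -2 - 40 = -42)
U*(z(s(6, C)) + 36) = -42*(12*(-9 + (⅛)/6) + 36) = -42*(12*(-9 + (⅛)*(⅙)) + 36) = -42*(12*(-9 + 1/48) + 36) = -42*(12*(-431/48) + 36) = -42*(-431/4 + 36) = -42*(-287/4) = 6027/2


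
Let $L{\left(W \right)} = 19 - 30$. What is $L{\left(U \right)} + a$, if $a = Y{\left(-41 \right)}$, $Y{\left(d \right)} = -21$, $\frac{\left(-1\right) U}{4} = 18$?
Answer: $-32$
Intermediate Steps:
$U = -72$ ($U = \left(-4\right) 18 = -72$)
$L{\left(W \right)} = -11$ ($L{\left(W \right)} = 19 - 30 = -11$)
$a = -21$
$L{\left(U \right)} + a = -11 - 21 = -32$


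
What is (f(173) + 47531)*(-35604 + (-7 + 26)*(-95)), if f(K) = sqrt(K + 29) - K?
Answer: -1771615422 - 37409*sqrt(202) ≈ -1.7721e+9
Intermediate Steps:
f(K) = sqrt(29 + K) - K
(f(173) + 47531)*(-35604 + (-7 + 26)*(-95)) = ((sqrt(29 + 173) - 1*173) + 47531)*(-35604 + (-7 + 26)*(-95)) = ((sqrt(202) - 173) + 47531)*(-35604 + 19*(-95)) = ((-173 + sqrt(202)) + 47531)*(-35604 - 1805) = (47358 + sqrt(202))*(-37409) = -1771615422 - 37409*sqrt(202)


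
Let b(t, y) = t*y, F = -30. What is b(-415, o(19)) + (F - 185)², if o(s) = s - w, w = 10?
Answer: 42490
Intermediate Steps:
o(s) = -10 + s (o(s) = s - 1*10 = s - 10 = -10 + s)
b(-415, o(19)) + (F - 185)² = -415*(-10 + 19) + (-30 - 185)² = -415*9 + (-215)² = -3735 + 46225 = 42490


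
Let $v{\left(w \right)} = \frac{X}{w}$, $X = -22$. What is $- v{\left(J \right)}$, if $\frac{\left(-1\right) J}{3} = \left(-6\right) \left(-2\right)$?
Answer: $- \frac{11}{18} \approx -0.61111$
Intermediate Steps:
$J = -36$ ($J = - 3 \left(\left(-6\right) \left(-2\right)\right) = \left(-3\right) 12 = -36$)
$v{\left(w \right)} = - \frac{22}{w}$
$- v{\left(J \right)} = - \frac{-22}{-36} = - \frac{\left(-22\right) \left(-1\right)}{36} = \left(-1\right) \frac{11}{18} = - \frac{11}{18}$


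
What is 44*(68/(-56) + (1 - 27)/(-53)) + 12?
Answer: -7362/371 ≈ -19.844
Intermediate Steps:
44*(68/(-56) + (1 - 27)/(-53)) + 12 = 44*(68*(-1/56) - 26*(-1/53)) + 12 = 44*(-17/14 + 26/53) + 12 = 44*(-537/742) + 12 = -11814/371 + 12 = -7362/371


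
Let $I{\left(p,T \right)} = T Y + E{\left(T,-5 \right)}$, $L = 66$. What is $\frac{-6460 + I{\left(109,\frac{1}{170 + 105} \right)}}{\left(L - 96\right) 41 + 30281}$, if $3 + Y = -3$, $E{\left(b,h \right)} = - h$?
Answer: $- \frac{1775131}{7989025} \approx -0.2222$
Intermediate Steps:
$Y = -6$ ($Y = -3 - 3 = -6$)
$I{\left(p,T \right)} = 5 - 6 T$ ($I{\left(p,T \right)} = T \left(-6\right) - -5 = - 6 T + 5 = 5 - 6 T$)
$\frac{-6460 + I{\left(109,\frac{1}{170 + 105} \right)}}{\left(L - 96\right) 41 + 30281} = \frac{-6460 + \left(5 - \frac{6}{170 + 105}\right)}{\left(66 - 96\right) 41 + 30281} = \frac{-6460 + \left(5 - \frac{6}{275}\right)}{\left(-30\right) 41 + 30281} = \frac{-6460 + \left(5 - \frac{6}{275}\right)}{-1230 + 30281} = \frac{-6460 + \left(5 - \frac{6}{275}\right)}{29051} = \left(-6460 + \frac{1369}{275}\right) \frac{1}{29051} = \left(- \frac{1775131}{275}\right) \frac{1}{29051} = - \frac{1775131}{7989025}$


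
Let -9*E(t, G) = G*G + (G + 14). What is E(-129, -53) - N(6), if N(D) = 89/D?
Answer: -5807/18 ≈ -322.61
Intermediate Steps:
E(t, G) = -14/9 - G/9 - G**2/9 (E(t, G) = -(G*G + (G + 14))/9 = -(G**2 + (14 + G))/9 = -(14 + G + G**2)/9 = -14/9 - G/9 - G**2/9)
E(-129, -53) - N(6) = (-14/9 - 1/9*(-53) - 1/9*(-53)**2) - 89/6 = (-14/9 + 53/9 - 1/9*2809) - 89/6 = (-14/9 + 53/9 - 2809/9) - 1*89/6 = -2770/9 - 89/6 = -5807/18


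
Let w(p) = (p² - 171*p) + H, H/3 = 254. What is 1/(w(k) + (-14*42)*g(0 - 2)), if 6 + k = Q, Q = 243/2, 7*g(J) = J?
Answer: -4/21921 ≈ -0.00018247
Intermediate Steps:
g(J) = J/7
H = 762 (H = 3*254 = 762)
Q = 243/2 (Q = 243*(½) = 243/2 ≈ 121.50)
k = 231/2 (k = -6 + 243/2 = 231/2 ≈ 115.50)
w(p) = 762 + p² - 171*p (w(p) = (p² - 171*p) + 762 = 762 + p² - 171*p)
1/(w(k) + (-14*42)*g(0 - 2)) = 1/((762 + (231/2)² - 171*231/2) + (-14*42)*((0 - 2)/7)) = 1/((762 + 53361/4 - 39501/2) - 84*(-2)) = 1/(-22593/4 - 588*(-2/7)) = 1/(-22593/4 + 168) = 1/(-21921/4) = -4/21921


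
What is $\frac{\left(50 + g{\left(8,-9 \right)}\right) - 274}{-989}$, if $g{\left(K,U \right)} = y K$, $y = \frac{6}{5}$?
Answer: $\frac{1072}{4945} \approx 0.21678$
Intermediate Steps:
$y = \frac{6}{5}$ ($y = 6 \cdot \frac{1}{5} = \frac{6}{5} \approx 1.2$)
$g{\left(K,U \right)} = \frac{6 K}{5}$
$\frac{\left(50 + g{\left(8,-9 \right)}\right) - 274}{-989} = \frac{\left(50 + \frac{6}{5} \cdot 8\right) - 274}{-989} = \left(\left(50 + \frac{48}{5}\right) - 274\right) \left(- \frac{1}{989}\right) = \left(\frac{298}{5} - 274\right) \left(- \frac{1}{989}\right) = \left(- \frac{1072}{5}\right) \left(- \frac{1}{989}\right) = \frac{1072}{4945}$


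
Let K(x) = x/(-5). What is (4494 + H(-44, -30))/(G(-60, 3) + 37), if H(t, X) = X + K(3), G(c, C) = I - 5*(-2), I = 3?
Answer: 22317/250 ≈ 89.268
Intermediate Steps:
K(x) = -x/5 (K(x) = x*(-⅕) = -x/5)
G(c, C) = 13 (G(c, C) = 3 - 5*(-2) = 3 + 10 = 13)
H(t, X) = -⅗ + X (H(t, X) = X - ⅕*3 = X - ⅗ = -⅗ + X)
(4494 + H(-44, -30))/(G(-60, 3) + 37) = (4494 + (-⅗ - 30))/(13 + 37) = (4494 - 153/5)/50 = (22317/5)*(1/50) = 22317/250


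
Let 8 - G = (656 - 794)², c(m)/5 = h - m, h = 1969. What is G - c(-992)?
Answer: -33841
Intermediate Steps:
c(m) = 9845 - 5*m (c(m) = 5*(1969 - m) = 9845 - 5*m)
G = -19036 (G = 8 - (656 - 794)² = 8 - 1*(-138)² = 8 - 1*19044 = 8 - 19044 = -19036)
G - c(-992) = -19036 - (9845 - 5*(-992)) = -19036 - (9845 + 4960) = -19036 - 1*14805 = -19036 - 14805 = -33841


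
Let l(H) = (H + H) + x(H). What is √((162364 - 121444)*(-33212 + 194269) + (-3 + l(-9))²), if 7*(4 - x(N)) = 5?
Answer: 2*√80733046234/7 ≈ 81182.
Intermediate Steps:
x(N) = 23/7 (x(N) = 4 - ⅐*5 = 4 - 5/7 = 23/7)
l(H) = 23/7 + 2*H (l(H) = (H + H) + 23/7 = 2*H + 23/7 = 23/7 + 2*H)
√((162364 - 121444)*(-33212 + 194269) + (-3 + l(-9))²) = √((162364 - 121444)*(-33212 + 194269) + (-3 + (23/7 + 2*(-9)))²) = √(40920*161057 + (-3 + (23/7 - 18))²) = √(6590452440 + (-3 - 103/7)²) = √(6590452440 + (-124/7)²) = √(6590452440 + 15376/49) = √(322932184936/49) = 2*√80733046234/7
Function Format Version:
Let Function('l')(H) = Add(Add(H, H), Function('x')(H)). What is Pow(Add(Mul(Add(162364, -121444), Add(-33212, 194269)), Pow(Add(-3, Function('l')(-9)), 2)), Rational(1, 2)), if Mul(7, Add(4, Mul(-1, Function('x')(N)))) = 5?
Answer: Mul(Rational(2, 7), Pow(80733046234, Rational(1, 2))) ≈ 81182.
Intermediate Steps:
Function('x')(N) = Rational(23, 7) (Function('x')(N) = Add(4, Mul(Rational(-1, 7), 5)) = Add(4, Rational(-5, 7)) = Rational(23, 7))
Function('l')(H) = Add(Rational(23, 7), Mul(2, H)) (Function('l')(H) = Add(Add(H, H), Rational(23, 7)) = Add(Mul(2, H), Rational(23, 7)) = Add(Rational(23, 7), Mul(2, H)))
Pow(Add(Mul(Add(162364, -121444), Add(-33212, 194269)), Pow(Add(-3, Function('l')(-9)), 2)), Rational(1, 2)) = Pow(Add(Mul(Add(162364, -121444), Add(-33212, 194269)), Pow(Add(-3, Add(Rational(23, 7), Mul(2, -9))), 2)), Rational(1, 2)) = Pow(Add(Mul(40920, 161057), Pow(Add(-3, Add(Rational(23, 7), -18)), 2)), Rational(1, 2)) = Pow(Add(6590452440, Pow(Add(-3, Rational(-103, 7)), 2)), Rational(1, 2)) = Pow(Add(6590452440, Pow(Rational(-124, 7), 2)), Rational(1, 2)) = Pow(Add(6590452440, Rational(15376, 49)), Rational(1, 2)) = Pow(Rational(322932184936, 49), Rational(1, 2)) = Mul(Rational(2, 7), Pow(80733046234, Rational(1, 2)))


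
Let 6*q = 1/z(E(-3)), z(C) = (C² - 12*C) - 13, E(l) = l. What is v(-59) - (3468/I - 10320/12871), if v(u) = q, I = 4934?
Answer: 634848949/6096529344 ≈ 0.10413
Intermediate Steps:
z(C) = -13 + C² - 12*C
q = 1/192 (q = 1/(6*(-13 + (-3)² - 12*(-3))) = 1/(6*(-13 + 9 + 36)) = (⅙)/32 = (⅙)*(1/32) = 1/192 ≈ 0.0052083)
v(u) = 1/192
v(-59) - (3468/I - 10320/12871) = 1/192 - (3468/4934 - 10320/12871) = 1/192 - (3468*(1/4934) - 10320*1/12871) = 1/192 - (1734/2467 - 10320/12871) = 1/192 - 1*(-3141126/31752757) = 1/192 + 3141126/31752757 = 634848949/6096529344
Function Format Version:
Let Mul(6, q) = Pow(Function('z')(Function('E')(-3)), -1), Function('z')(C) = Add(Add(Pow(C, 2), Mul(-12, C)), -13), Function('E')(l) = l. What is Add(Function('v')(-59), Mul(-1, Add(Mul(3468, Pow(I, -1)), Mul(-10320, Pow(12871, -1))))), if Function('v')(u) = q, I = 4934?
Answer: Rational(634848949, 6096529344) ≈ 0.10413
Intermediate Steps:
Function('z')(C) = Add(-13, Pow(C, 2), Mul(-12, C))
q = Rational(1, 192) (q = Mul(Rational(1, 6), Pow(Add(-13, Pow(-3, 2), Mul(-12, -3)), -1)) = Mul(Rational(1, 6), Pow(Add(-13, 9, 36), -1)) = Mul(Rational(1, 6), Pow(32, -1)) = Mul(Rational(1, 6), Rational(1, 32)) = Rational(1, 192) ≈ 0.0052083)
Function('v')(u) = Rational(1, 192)
Add(Function('v')(-59), Mul(-1, Add(Mul(3468, Pow(I, -1)), Mul(-10320, Pow(12871, -1))))) = Add(Rational(1, 192), Mul(-1, Add(Mul(3468, Pow(4934, -1)), Mul(-10320, Pow(12871, -1))))) = Add(Rational(1, 192), Mul(-1, Add(Mul(3468, Rational(1, 4934)), Mul(-10320, Rational(1, 12871))))) = Add(Rational(1, 192), Mul(-1, Add(Rational(1734, 2467), Rational(-10320, 12871)))) = Add(Rational(1, 192), Mul(-1, Rational(-3141126, 31752757))) = Add(Rational(1, 192), Rational(3141126, 31752757)) = Rational(634848949, 6096529344)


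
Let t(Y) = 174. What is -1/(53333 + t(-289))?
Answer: -1/53507 ≈ -1.8689e-5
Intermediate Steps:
-1/(53333 + t(-289)) = -1/(53333 + 174) = -1/53507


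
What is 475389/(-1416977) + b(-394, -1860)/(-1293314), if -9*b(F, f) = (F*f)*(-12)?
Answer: -999691907693/916298095889 ≈ -1.0910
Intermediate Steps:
b(F, f) = 4*F*f/3 (b(F, f) = -F*f*(-12)/9 = -(-4)*F*f/3 = 4*F*f/3)
475389/(-1416977) + b(-394, -1860)/(-1293314) = 475389/(-1416977) + ((4/3)*(-394)*(-1860))/(-1293314) = 475389*(-1/1416977) + 977120*(-1/1293314) = -475389/1416977 - 488560/646657 = -999691907693/916298095889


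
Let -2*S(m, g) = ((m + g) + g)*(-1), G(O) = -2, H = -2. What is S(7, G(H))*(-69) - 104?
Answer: -415/2 ≈ -207.50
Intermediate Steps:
S(m, g) = g + m/2 (S(m, g) = -((m + g) + g)*(-1)/2 = -((g + m) + g)*(-1)/2 = -(m + 2*g)*(-1)/2 = -(-m - 2*g)/2 = g + m/2)
S(7, G(H))*(-69) - 104 = (-2 + (½)*7)*(-69) - 104 = (-2 + 7/2)*(-69) - 104 = (3/2)*(-69) - 104 = -207/2 - 104 = -415/2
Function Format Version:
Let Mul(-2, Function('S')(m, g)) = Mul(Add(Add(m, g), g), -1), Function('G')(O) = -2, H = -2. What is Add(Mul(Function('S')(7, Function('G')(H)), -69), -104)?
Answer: Rational(-415, 2) ≈ -207.50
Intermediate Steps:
Function('S')(m, g) = Add(g, Mul(Rational(1, 2), m)) (Function('S')(m, g) = Mul(Rational(-1, 2), Mul(Add(Add(m, g), g), -1)) = Mul(Rational(-1, 2), Mul(Add(Add(g, m), g), -1)) = Mul(Rational(-1, 2), Mul(Add(m, Mul(2, g)), -1)) = Mul(Rational(-1, 2), Add(Mul(-1, m), Mul(-2, g))) = Add(g, Mul(Rational(1, 2), m)))
Add(Mul(Function('S')(7, Function('G')(H)), -69), -104) = Add(Mul(Add(-2, Mul(Rational(1, 2), 7)), -69), -104) = Add(Mul(Add(-2, Rational(7, 2)), -69), -104) = Add(Mul(Rational(3, 2), -69), -104) = Add(Rational(-207, 2), -104) = Rational(-415, 2)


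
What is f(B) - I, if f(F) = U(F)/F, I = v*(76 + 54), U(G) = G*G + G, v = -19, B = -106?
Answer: 2365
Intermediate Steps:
U(G) = G + G² (U(G) = G² + G = G + G²)
I = -2470 (I = -19*(76 + 54) = -19*130 = -2470)
f(F) = 1 + F (f(F) = (F*(1 + F))/F = 1 + F)
f(B) - I = (1 - 106) - 1*(-2470) = -105 + 2470 = 2365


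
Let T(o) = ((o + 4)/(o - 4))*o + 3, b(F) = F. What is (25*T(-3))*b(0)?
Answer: 0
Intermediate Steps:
T(o) = 3 + o*(4 + o)/(-4 + o) (T(o) = ((4 + o)/(-4 + o))*o + 3 = o*(4 + o)/(-4 + o) + 3 = 3 + o*(4 + o)/(-4 + o))
(25*T(-3))*b(0) = (25*((-12 + (-3)**2 + 7*(-3))/(-4 - 3)))*0 = (25*((-12 + 9 - 21)/(-7)))*0 = (25*(-1/7*(-24)))*0 = (25*(24/7))*0 = (600/7)*0 = 0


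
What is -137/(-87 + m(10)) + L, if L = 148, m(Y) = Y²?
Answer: 1787/13 ≈ 137.46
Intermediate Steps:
-137/(-87 + m(10)) + L = -137/(-87 + 10²) + 148 = -137/(-87 + 100) + 148 = -137/13 + 148 = 1787/13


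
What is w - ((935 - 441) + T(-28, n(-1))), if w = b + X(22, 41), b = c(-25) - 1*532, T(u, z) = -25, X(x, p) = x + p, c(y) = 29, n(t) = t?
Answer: -909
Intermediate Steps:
X(x, p) = p + x
b = -503 (b = 29 - 1*532 = 29 - 532 = -503)
w = -440 (w = -503 + (41 + 22) = -503 + 63 = -440)
w - ((935 - 441) + T(-28, n(-1))) = -440 - ((935 - 441) - 25) = -440 - (494 - 25) = -440 - 1*469 = -440 - 469 = -909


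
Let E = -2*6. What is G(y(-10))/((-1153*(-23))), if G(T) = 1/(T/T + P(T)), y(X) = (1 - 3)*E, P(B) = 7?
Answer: 1/212152 ≈ 4.7136e-6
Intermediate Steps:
E = -12
y(X) = 24 (y(X) = (1 - 3)*(-12) = -2*(-12) = 24)
G(T) = ⅛ (G(T) = 1/(T/T + 7) = 1/(1 + 7) = 1/8 = ⅛)
G(y(-10))/((-1153*(-23))) = 1/(8*((-1153*(-23)))) = (⅛)/26519 = (⅛)*(1/26519) = 1/212152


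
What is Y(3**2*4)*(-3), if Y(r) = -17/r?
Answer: 17/12 ≈ 1.4167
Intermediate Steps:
Y(3**2*4)*(-3) = -17/(3**2*4)*(-3) = -17/(9*4)*(-3) = -17/36*(-3) = 17/12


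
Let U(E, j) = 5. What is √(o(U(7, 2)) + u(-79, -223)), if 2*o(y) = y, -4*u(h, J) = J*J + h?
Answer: I*√12410 ≈ 111.4*I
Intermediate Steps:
u(h, J) = -h/4 - J²/4 (u(h, J) = -(J*J + h)/4 = -(J² + h)/4 = -(h + J²)/4 = -h/4 - J²/4)
o(y) = y/2
√(o(U(7, 2)) + u(-79, -223)) = √((½)*5 + (-¼*(-79) - ¼*(-223)²)) = √(5/2 + (79/4 - ¼*49729)) = √(5/2 + (79/4 - 49729/4)) = √(5/2 - 24825/2) = √(-12410) = I*√12410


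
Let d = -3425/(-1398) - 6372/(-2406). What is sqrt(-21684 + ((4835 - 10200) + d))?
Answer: I*sqrt(8499090165366198)/560598 ≈ 164.45*I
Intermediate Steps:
d = 2858101/560598 (d = -3425*(-1/1398) - 6372*(-1/2406) = 3425/1398 + 1062/401 = 2858101/560598 ≈ 5.0983)
sqrt(-21684 + ((4835 - 10200) + d)) = sqrt(-21684 + ((4835 - 10200) + 2858101/560598)) = sqrt(-21684 + (-5365 + 2858101/560598)) = sqrt(-21684 - 3004750169/560598) = sqrt(-15160757201/560598) = I*sqrt(8499090165366198)/560598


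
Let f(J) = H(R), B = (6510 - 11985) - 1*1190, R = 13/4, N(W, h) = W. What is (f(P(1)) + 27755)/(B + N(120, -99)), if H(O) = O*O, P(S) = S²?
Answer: -444249/104720 ≈ -4.2423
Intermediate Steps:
R = 13/4 (R = 13*(¼) = 13/4 ≈ 3.2500)
H(O) = O²
B = -6665 (B = -5475 - 1190 = -6665)
f(J) = 169/16 (f(J) = (13/4)² = 169/16)
(f(P(1)) + 27755)/(B + N(120, -99)) = (169/16 + 27755)/(-6665 + 120) = (444249/16)/(-6545) = (444249/16)*(-1/6545) = -444249/104720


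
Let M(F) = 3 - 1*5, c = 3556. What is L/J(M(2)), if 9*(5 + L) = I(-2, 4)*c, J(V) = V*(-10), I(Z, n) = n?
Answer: 14179/180 ≈ 78.772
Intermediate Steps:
M(F) = -2 (M(F) = 3 - 5 = -2)
J(V) = -10*V
L = 14179/9 (L = -5 + (4*3556)/9 = -5 + (⅑)*14224 = -5 + 14224/9 = 14179/9 ≈ 1575.4)
L/J(M(2)) = 14179/(9*((-10*(-2)))) = (14179/9)/20 = (14179/9)*(1/20) = 14179/180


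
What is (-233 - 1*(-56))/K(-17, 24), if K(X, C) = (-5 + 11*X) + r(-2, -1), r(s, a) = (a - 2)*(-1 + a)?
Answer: 59/62 ≈ 0.95161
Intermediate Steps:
r(s, a) = (-1 + a)*(-2 + a) (r(s, a) = (-2 + a)*(-1 + a) = (-1 + a)*(-2 + a))
K(X, C) = 1 + 11*X (K(X, C) = (-5 + 11*X) + (2 + (-1)**2 - 3*(-1)) = (-5 + 11*X) + (2 + 1 + 3) = (-5 + 11*X) + 6 = 1 + 11*X)
(-233 - 1*(-56))/K(-17, 24) = (-233 - 1*(-56))/(1 + 11*(-17)) = (-233 + 56)/(1 - 187) = -177/(-186) = -177*(-1/186) = 59/62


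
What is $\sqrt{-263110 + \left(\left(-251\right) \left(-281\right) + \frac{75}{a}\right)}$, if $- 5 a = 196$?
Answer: $\frac{i \sqrt{37745859}}{14} \approx 438.84 i$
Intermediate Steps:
$a = - \frac{196}{5}$ ($a = \left(- \frac{1}{5}\right) 196 = - \frac{196}{5} \approx -39.2$)
$\sqrt{-263110 + \left(\left(-251\right) \left(-281\right) + \frac{75}{a}\right)} = \sqrt{-263110 + \left(\left(-251\right) \left(-281\right) + \frac{75}{- \frac{196}{5}}\right)} = \sqrt{-263110 + \left(70531 + 75 \left(- \frac{5}{196}\right)\right)} = \sqrt{-263110 + \left(70531 - \frac{375}{196}\right)} = \sqrt{-263110 + \frac{13823701}{196}} = \sqrt{- \frac{37745859}{196}} = \frac{i \sqrt{37745859}}{14}$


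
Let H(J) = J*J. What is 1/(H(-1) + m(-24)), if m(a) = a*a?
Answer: 1/577 ≈ 0.0017331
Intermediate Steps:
m(a) = a²
H(J) = J²
1/(H(-1) + m(-24)) = 1/((-1)² + (-24)²) = 1/(1 + 576) = 1/577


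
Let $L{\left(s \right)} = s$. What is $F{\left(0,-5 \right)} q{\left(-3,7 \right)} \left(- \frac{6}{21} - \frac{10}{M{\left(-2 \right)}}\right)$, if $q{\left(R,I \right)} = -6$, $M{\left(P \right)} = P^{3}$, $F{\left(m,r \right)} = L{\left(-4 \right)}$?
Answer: $\frac{162}{7} \approx 23.143$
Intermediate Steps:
$F{\left(m,r \right)} = -4$
$F{\left(0,-5 \right)} q{\left(-3,7 \right)} \left(- \frac{6}{21} - \frac{10}{M{\left(-2 \right)}}\right) = \left(-4\right) \left(-6\right) \left(- \frac{6}{21} - \frac{10}{\left(-2\right)^{3}}\right) = 24 \left(\left(-6\right) \frac{1}{21} - \frac{10}{-8}\right) = 24 \left(- \frac{2}{7} - - \frac{5}{4}\right) = 24 \left(- \frac{2}{7} + \frac{5}{4}\right) = 24 \cdot \frac{27}{28} = \frac{162}{7}$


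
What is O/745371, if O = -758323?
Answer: -758323/745371 ≈ -1.0174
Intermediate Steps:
O/745371 = -758323/745371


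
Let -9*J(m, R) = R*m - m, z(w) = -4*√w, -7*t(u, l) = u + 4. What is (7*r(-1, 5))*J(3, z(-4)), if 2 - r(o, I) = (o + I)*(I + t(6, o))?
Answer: -86/3 - 688*I/3 ≈ -28.667 - 229.33*I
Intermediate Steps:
t(u, l) = -4/7 - u/7 (t(u, l) = -(u + 4)/7 = -(4 + u)/7 = -4/7 - u/7)
r(o, I) = 2 - (-10/7 + I)*(I + o) (r(o, I) = 2 - (o + I)*(I + (-4/7 - ⅐*6)) = 2 - (I + o)*(I + (-4/7 - 6/7)) = 2 - (I + o)*(I - 10/7) = 2 - (I + o)*(-10/7 + I) = 2 - (-10/7 + I)*(I + o))
J(m, R) = m/9 - R*m/9 (J(m, R) = -(R*m - m)/9 = -(-m + R*m)/9 = m/9 - R*m/9)
(7*r(-1, 5))*J(3, z(-4)) = (7*(2 - 1*5² + (10/7)*5 + (10/7)*(-1) - 1*5*(-1)))*((⅑)*3*(1 - (-4)*√(-4))) = (7*(2 - 1*25 + 50/7 - 10/7 + 5))*((⅑)*3*(1 - (-4)*2*I)) = (7*(2 - 25 + 50/7 - 10/7 + 5))*((⅑)*3*(1 - (-8)*I)) = (7*(-86/7))*((⅑)*3*(1 + 8*I)) = -86*(⅓ + 8*I/3) = -86/3 - 688*I/3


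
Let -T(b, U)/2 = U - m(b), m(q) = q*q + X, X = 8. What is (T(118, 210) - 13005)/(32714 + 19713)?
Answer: 14439/52427 ≈ 0.27541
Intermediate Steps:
m(q) = 8 + q**2 (m(q) = q*q + 8 = q**2 + 8 = 8 + q**2)
T(b, U) = 16 - 2*U + 2*b**2 (T(b, U) = -2*(U - (8 + b**2)) = -2*(U + (-8 - b**2)) = -2*(-8 + U - b**2) = 16 - 2*U + 2*b**2)
(T(118, 210) - 13005)/(32714 + 19713) = ((16 - 2*210 + 2*118**2) - 13005)/(32714 + 19713) = ((16 - 420 + 2*13924) - 13005)/52427 = ((16 - 420 + 27848) - 13005)*(1/52427) = (27444 - 13005)*(1/52427) = 14439*(1/52427) = 14439/52427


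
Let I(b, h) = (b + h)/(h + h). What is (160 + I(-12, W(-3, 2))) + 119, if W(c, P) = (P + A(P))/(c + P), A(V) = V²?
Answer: 561/2 ≈ 280.50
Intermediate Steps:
W(c, P) = (P + P²)/(P + c) (W(c, P) = (P + P²)/(c + P) = (P + P²)/(P + c))
I(b, h) = (b + h)/(2*h) (I(b, h) = (b + h)/((2*h)) = (b + h)*(1/(2*h)) = (b + h)/(2*h))
(160 + I(-12, W(-3, 2))) + 119 = (160 + (-12 + 2*(1 + 2)/(2 - 3))/(2*((2*(1 + 2)/(2 - 3))))) + 119 = (160 + (-12 + 2*3/(-1))/(2*((2*3/(-1))))) + 119 = (160 + (-12 + 2*(-1)*3)/(2*((2*(-1)*3)))) + 119 = (160 + (½)*(-12 - 6)/(-6)) + 119 = (160 + (½)*(-⅙)*(-18)) + 119 = (160 + 3/2) + 119 = 323/2 + 119 = 561/2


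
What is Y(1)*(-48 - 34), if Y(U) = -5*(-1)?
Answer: -410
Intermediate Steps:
Y(U) = 5
Y(1)*(-48 - 34) = 5*(-48 - 34) = 5*(-82) = -410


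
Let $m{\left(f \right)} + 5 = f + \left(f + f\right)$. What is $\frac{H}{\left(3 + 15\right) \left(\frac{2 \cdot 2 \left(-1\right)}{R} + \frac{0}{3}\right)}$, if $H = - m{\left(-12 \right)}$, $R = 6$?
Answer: $- \frac{41}{12} \approx -3.4167$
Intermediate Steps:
$m{\left(f \right)} = -5 + 3 f$ ($m{\left(f \right)} = -5 + \left(f + \left(f + f\right)\right) = -5 + \left(f + 2 f\right) = -5 + 3 f$)
$H = 41$ ($H = - (-5 + 3 \left(-12\right)) = - (-5 - 36) = \left(-1\right) \left(-41\right) = 41$)
$\frac{H}{\left(3 + 15\right) \left(\frac{2 \cdot 2 \left(-1\right)}{R} + \frac{0}{3}\right)} = \frac{41}{\left(3 + 15\right) \left(\frac{2 \cdot 2 \left(-1\right)}{6} + \frac{0}{3}\right)} = \frac{41}{18 \left(4 \left(-1\right) \frac{1}{6} + 0 \cdot \frac{1}{3}\right)} = \frac{41}{18 \left(\left(-4\right) \frac{1}{6} + 0\right)} = \frac{41}{18 \left(- \frac{2}{3} + 0\right)} = \frac{41}{18 \left(- \frac{2}{3}\right)} = \frac{41}{-12} = 41 \left(- \frac{1}{12}\right) = - \frac{41}{12}$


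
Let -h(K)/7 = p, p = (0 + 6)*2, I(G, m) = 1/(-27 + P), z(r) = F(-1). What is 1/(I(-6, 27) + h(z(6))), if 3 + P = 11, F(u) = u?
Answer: -19/1597 ≈ -0.011897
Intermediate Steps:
P = 8 (P = -3 + 11 = 8)
z(r) = -1
I(G, m) = -1/19 (I(G, m) = 1/(-27 + 8) = 1/(-19) = -1/19)
p = 12 (p = 6*2 = 12)
h(K) = -84 (h(K) = -7*12 = -84)
1/(I(-6, 27) + h(z(6))) = 1/(-1/19 - 84) = 1/(-1597/19) = -19/1597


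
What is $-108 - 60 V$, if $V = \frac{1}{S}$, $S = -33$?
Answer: $- \frac{1168}{11} \approx -106.18$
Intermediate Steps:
$V = - \frac{1}{33}$ ($V = \frac{1}{-33} = - \frac{1}{33} \approx -0.030303$)
$-108 - 60 V = -108 - - \frac{20}{11} = -108 + \frac{20}{11} = - \frac{1168}{11}$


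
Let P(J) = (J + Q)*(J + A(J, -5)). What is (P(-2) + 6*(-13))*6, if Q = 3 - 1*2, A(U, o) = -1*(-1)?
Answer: -462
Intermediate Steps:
A(U, o) = 1
Q = 1 (Q = 3 - 2 = 1)
P(J) = (1 + J)² (P(J) = (J + 1)*(J + 1) = (1 + J)*(1 + J) = (1 + J)²)
(P(-2) + 6*(-13))*6 = ((1 + (-2)² + 2*(-2)) + 6*(-13))*6 = ((1 + 4 - 4) - 78)*6 = (1 - 78)*6 = -77*6 = -462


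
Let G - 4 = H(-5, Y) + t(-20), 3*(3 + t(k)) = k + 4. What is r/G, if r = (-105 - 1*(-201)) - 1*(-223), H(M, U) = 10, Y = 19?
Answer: 957/17 ≈ 56.294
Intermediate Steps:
t(k) = -5/3 + k/3 (t(k) = -3 + (k + 4)/3 = -3 + (4 + k)/3 = -3 + (4/3 + k/3) = -5/3 + k/3)
G = 17/3 (G = 4 + (10 + (-5/3 + (⅓)*(-20))) = 4 + (10 + (-5/3 - 20/3)) = 4 + (10 - 25/3) = 4 + 5/3 = 17/3 ≈ 5.6667)
r = 319 (r = (-105 + 201) + 223 = 96 + 223 = 319)
r/G = 319/(17/3) = 319*(3/17) = 957/17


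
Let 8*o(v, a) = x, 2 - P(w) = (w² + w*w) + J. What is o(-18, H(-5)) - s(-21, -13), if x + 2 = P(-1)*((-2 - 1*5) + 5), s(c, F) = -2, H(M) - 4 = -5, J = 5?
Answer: 3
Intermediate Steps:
H(M) = -1 (H(M) = 4 - 5 = -1)
P(w) = -3 - 2*w² (P(w) = 2 - ((w² + w*w) + 5) = 2 - ((w² + w²) + 5) = 2 - (2*w² + 5) = 2 - (5 + 2*w²) = 2 + (-5 - 2*w²) = -3 - 2*w²)
x = 8 (x = -2 + (-3 - 2*(-1)²)*((-2 - 1*5) + 5) = -2 + (-3 - 2*1)*((-2 - 5) + 5) = -2 + (-3 - 2)*(-7 + 5) = -2 - 5*(-2) = -2 + 10 = 8)
o(v, a) = 1 (o(v, a) = (⅛)*8 = 1)
o(-18, H(-5)) - s(-21, -13) = 1 - 1*(-2) = 1 + 2 = 3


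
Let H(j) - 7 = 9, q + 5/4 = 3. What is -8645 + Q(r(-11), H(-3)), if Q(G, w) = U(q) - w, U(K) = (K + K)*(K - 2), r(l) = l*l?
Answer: -69295/8 ≈ -8661.9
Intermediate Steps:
q = 7/4 (q = -5/4 + 3 = 7/4 ≈ 1.7500)
H(j) = 16 (H(j) = 7 + 9 = 16)
r(l) = l²
U(K) = 2*K*(-2 + K) (U(K) = (2*K)*(-2 + K) = 2*K*(-2 + K))
Q(G, w) = -7/8 - w (Q(G, w) = 2*(7/4)*(-2 + 7/4) - w = 2*(7/4)*(-¼) - w = -7/8 - w)
-8645 + Q(r(-11), H(-3)) = -8645 + (-7/8 - 1*16) = -8645 + (-7/8 - 16) = -8645 - 135/8 = -69295/8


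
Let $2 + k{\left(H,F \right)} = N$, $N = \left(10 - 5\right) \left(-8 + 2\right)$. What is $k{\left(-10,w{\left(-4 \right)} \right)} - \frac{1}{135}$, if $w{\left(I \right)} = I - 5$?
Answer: $- \frac{4321}{135} \approx -32.007$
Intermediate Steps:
$N = -30$ ($N = 5 \left(-6\right) = -30$)
$w{\left(I \right)} = -5 + I$
$k{\left(H,F \right)} = -32$ ($k{\left(H,F \right)} = -2 - 30 = -32$)
$k{\left(-10,w{\left(-4 \right)} \right)} - \frac{1}{135} = -32 - \frac{1}{135} = - \frac{4321}{135}$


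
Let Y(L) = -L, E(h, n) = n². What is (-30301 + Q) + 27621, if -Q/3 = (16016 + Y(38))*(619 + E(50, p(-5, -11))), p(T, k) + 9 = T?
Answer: -39068890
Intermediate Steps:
p(T, k) = -9 + T
Q = -39066210 (Q = -3*(16016 - 1*38)*(619 + (-9 - 5)²) = -3*(16016 - 38)*(619 + (-14)²) = -47934*(619 + 196) = -47934*815 = -3*13022070 = -39066210)
(-30301 + Q) + 27621 = (-30301 - 39066210) + 27621 = -39096511 + 27621 = -39068890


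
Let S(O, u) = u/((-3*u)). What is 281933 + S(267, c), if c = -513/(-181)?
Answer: 845798/3 ≈ 2.8193e+5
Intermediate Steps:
c = 513/181 (c = -513*(-1/181) = 513/181 ≈ 2.8343)
S(O, u) = -1/3 (S(O, u) = u*(-1/(3*u)) = -1/3)
281933 + S(267, c) = 281933 - 1/3 = 845798/3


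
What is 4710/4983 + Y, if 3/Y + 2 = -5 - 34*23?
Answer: 411249/436843 ≈ 0.94141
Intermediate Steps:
Y = -1/263 (Y = 3/(-2 + (-5 - 34*23)) = 3/(-2 + (-5 - 782)) = 3/(-2 - 787) = 3/(-789) = 3*(-1/789) = -1/263 ≈ -0.0038023)
4710/4983 + Y = 4710/4983 - 1/263 = 4710*(1/4983) - 1/263 = 1570/1661 - 1/263 = 411249/436843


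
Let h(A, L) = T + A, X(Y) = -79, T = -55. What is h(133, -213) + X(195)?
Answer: -1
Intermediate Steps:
h(A, L) = -55 + A
h(133, -213) + X(195) = (-55 + 133) - 79 = 78 - 79 = -1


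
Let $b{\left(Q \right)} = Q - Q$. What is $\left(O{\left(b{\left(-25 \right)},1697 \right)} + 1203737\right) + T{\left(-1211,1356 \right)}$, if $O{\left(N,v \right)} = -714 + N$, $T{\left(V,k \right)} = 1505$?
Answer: $1204528$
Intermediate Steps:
$b{\left(Q \right)} = 0$
$\left(O{\left(b{\left(-25 \right)},1697 \right)} + 1203737\right) + T{\left(-1211,1356 \right)} = \left(\left(-714 + 0\right) + 1203737\right) + 1505 = \left(-714 + 1203737\right) + 1505 = 1203023 + 1505 = 1204528$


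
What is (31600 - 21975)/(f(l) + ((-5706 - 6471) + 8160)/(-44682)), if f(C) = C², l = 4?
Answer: 143354750/239643 ≈ 598.20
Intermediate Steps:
(31600 - 21975)/(f(l) + ((-5706 - 6471) + 8160)/(-44682)) = (31600 - 21975)/(4² + ((-5706 - 6471) + 8160)/(-44682)) = 9625/(16 + (-12177 + 8160)*(-1/44682)) = 9625/(16 - 4017*(-1/44682)) = 9625/(16 + 1339/14894) = 9625/(239643/14894) = 9625*(14894/239643) = 143354750/239643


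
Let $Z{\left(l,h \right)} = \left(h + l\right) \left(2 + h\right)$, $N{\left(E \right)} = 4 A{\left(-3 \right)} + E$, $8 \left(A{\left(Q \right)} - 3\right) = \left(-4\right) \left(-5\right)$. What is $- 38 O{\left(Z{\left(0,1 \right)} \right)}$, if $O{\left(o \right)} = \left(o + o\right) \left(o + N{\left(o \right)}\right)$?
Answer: $-6384$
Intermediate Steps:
$A{\left(Q \right)} = \frac{11}{2}$ ($A{\left(Q \right)} = 3 + \frac{\left(-4\right) \left(-5\right)}{8} = 3 + \frac{1}{8} \cdot 20 = 3 + \frac{5}{2} = \frac{11}{2}$)
$N{\left(E \right)} = 22 + E$ ($N{\left(E \right)} = 4 \cdot \frac{11}{2} + E = 22 + E$)
$Z{\left(l,h \right)} = \left(2 + h\right) \left(h + l\right)$
$O{\left(o \right)} = 2 o \left(22 + 2 o\right)$ ($O{\left(o \right)} = \left(o + o\right) \left(o + \left(22 + o\right)\right) = 2 o \left(22 + 2 o\right)$)
$- 38 O{\left(Z{\left(0,1 \right)} \right)} = - 38 \cdot 4 \left(1^{2} + 2 \cdot 1 + 2 \cdot 0 + 1 \cdot 0\right) \left(11 + \left(1^{2} + 2 \cdot 1 + 2 \cdot 0 + 1 \cdot 0\right)\right) = - 38 \cdot 4 \left(1 + 2 + 0 + 0\right) \left(11 + \left(1 + 2 + 0 + 0\right)\right) = - 38 \cdot 4 \cdot 3 \left(11 + 3\right) = - 38 \cdot 4 \cdot 3 \cdot 14 = \left(-38\right) 168 = -6384$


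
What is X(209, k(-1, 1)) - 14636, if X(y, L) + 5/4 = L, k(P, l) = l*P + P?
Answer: -58557/4 ≈ -14639.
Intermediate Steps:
k(P, l) = P + P*l (k(P, l) = P*l + P = P + P*l)
X(y, L) = -5/4 + L
X(209, k(-1, 1)) - 14636 = (-5/4 - (1 + 1)) - 14636 = (-5/4 - 1*2) - 14636 = (-5/4 - 2) - 14636 = -13/4 - 14636 = -58557/4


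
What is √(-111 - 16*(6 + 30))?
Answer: I*√687 ≈ 26.211*I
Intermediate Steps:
√(-111 - 16*(6 + 30)) = √(-111 - 16*36) = √(-111 - 576) = √(-687) = I*√687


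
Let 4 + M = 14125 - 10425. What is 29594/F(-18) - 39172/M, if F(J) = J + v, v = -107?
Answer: -4081283/16500 ≈ -247.35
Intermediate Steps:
M = 3696 (M = -4 + (14125 - 10425) = -4 + 3700 = 3696)
F(J) = -107 + J (F(J) = J - 107 = -107 + J)
29594/F(-18) - 39172/M = 29594/(-107 - 18) - 39172/3696 = 29594/(-125) - 39172*1/3696 = 29594*(-1/125) - 1399/132 = -29594/125 - 1399/132 = -4081283/16500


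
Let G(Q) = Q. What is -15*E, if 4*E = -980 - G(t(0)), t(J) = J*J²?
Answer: 3675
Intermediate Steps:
t(J) = J³
E = -245 (E = (-980 - 1*0³)/4 = (-980 - 1*0)/4 = (-980 + 0)/4 = (¼)*(-980) = -245)
-15*E = -15*(-245) = 3675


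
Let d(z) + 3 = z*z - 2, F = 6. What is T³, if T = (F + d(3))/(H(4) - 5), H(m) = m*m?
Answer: 1000/1331 ≈ 0.75132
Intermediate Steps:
H(m) = m²
d(z) = -5 + z² (d(z) = -3 + (z*z - 2) = -3 + (z² - 2) = -3 + (-2 + z²) = -5 + z²)
T = 10/11 (T = (6 + (-5 + 3²))/(4² - 5) = (6 + (-5 + 9))/(16 - 5) = (6 + 4)/11 = 10*(1/11) = 10/11 ≈ 0.90909)
T³ = (10/11)³ = 1000/1331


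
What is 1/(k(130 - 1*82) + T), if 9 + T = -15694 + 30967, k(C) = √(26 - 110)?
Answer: 1272/19415815 - I*√21/116494890 ≈ 6.5514e-5 - 3.9337e-8*I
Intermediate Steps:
k(C) = 2*I*√21 (k(C) = √(-84) = 2*I*√21)
T = 15264 (T = -9 + (-15694 + 30967) = -9 + 15273 = 15264)
1/(k(130 - 1*82) + T) = 1/(2*I*√21 + 15264) = 1/(15264 + 2*I*√21)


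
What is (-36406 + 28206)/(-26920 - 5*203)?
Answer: 1640/5587 ≈ 0.29354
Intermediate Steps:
(-36406 + 28206)/(-26920 - 5*203) = -8200/(-26920 - 1015) = -8200/(-27935) = -8200*(-1/27935) = 1640/5587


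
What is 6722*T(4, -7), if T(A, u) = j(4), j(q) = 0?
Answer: 0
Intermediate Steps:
T(A, u) = 0
6722*T(4, -7) = 6722*0 = 0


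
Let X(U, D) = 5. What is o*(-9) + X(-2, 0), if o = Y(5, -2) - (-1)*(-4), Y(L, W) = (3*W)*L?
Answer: 311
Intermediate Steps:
Y(L, W) = 3*L*W
o = -34 (o = 3*5*(-2) - (-1)*(-4) = -30 - 1*4 = -30 - 4 = -34)
o*(-9) + X(-2, 0) = -34*(-9) + 5 = 306 + 5 = 311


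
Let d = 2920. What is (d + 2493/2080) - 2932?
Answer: -22467/2080 ≈ -10.801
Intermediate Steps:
(d + 2493/2080) - 2932 = (2920 + 2493/2080) - 2932 = 6076093/2080 - 2932 = -22467/2080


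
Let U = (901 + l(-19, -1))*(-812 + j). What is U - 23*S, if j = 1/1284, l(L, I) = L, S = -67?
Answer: -152933455/214 ≈ -7.1464e+5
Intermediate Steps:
j = 1/1284 ≈ 0.00077882
U = -153263229/214 (U = (901 - 19)*(-812 + 1/1284) = 882*(-1042607/1284) = -153263229/214 ≈ -7.1618e+5)
U - 23*S = -153263229/214 - 23*(-67) = -153263229/214 - 1*(-1541) = -153263229/214 + 1541 = -152933455/214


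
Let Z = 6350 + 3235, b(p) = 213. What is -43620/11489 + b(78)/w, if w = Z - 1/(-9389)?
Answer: -3902542991847/1033936079774 ≈ -3.7745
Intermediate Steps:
Z = 9585
w = 89993566/9389 (w = 9585 - 1/(-9389) = 9585 - 1*(-1/9389) = 9585 + 1/9389 = 89993566/9389 ≈ 9585.0)
-43620/11489 + b(78)/w = -43620/11489 + 213/(89993566/9389) = -43620*1/11489 + 213*(9389/89993566) = -43620/11489 + 1999857/89993566 = -3902542991847/1033936079774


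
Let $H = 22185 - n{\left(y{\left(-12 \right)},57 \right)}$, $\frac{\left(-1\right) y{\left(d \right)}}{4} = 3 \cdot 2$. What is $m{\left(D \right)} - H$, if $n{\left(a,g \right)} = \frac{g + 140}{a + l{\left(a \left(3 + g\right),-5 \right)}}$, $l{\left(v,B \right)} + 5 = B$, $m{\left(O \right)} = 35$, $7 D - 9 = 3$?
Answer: $- \frac{753297}{34} \approx -22156.0$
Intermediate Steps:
$D = \frac{12}{7}$ ($D = \frac{9}{7} + \frac{1}{7} \cdot 3 = \frac{9}{7} + \frac{3}{7} = \frac{12}{7} \approx 1.7143$)
$l{\left(v,B \right)} = -5 + B$
$y{\left(d \right)} = -24$ ($y{\left(d \right)} = - 4 \cdot 3 \cdot 2 = \left(-4\right) 6 = -24$)
$n{\left(a,g \right)} = \frac{140 + g}{-10 + a}$ ($n{\left(a,g \right)} = \frac{g + 140}{a - 10} = \frac{140 + g}{a - 10} = \frac{140 + g}{-10 + a}$)
$H = \frac{754487}{34}$ ($H = 22185 - \frac{140 + 57}{-10 - 24} = 22185 - \frac{1}{-34} \cdot 197 = 22185 - \left(- \frac{1}{34}\right) 197 = 22185 - - \frac{197}{34} = 22185 + \frac{197}{34} = \frac{754487}{34} \approx 22191.0$)
$m{\left(D \right)} - H = 35 - \frac{754487}{34} = - \frac{753297}{34}$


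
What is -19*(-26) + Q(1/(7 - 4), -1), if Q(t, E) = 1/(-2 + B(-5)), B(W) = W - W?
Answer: 987/2 ≈ 493.50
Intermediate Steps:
B(W) = 0
Q(t, E) = -1/2 (Q(t, E) = 1/(-2 + 0) = 1/(-2) = -1/2)
-19*(-26) + Q(1/(7 - 4), -1) = -19*(-26) - 1/2 = 494 - 1/2 = 987/2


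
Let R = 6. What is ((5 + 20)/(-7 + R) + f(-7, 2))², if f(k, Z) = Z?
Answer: 529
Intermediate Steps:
((5 + 20)/(-7 + R) + f(-7, 2))² = ((5 + 20)/(-7 + 6) + 2)² = (25/(-1) + 2)² = (25*(-1) + 2)² = (-25 + 2)² = (-23)² = 529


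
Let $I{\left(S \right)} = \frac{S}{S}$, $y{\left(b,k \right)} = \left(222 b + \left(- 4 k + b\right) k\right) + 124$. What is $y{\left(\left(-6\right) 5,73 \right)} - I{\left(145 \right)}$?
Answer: $-30043$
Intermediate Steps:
$y{\left(b,k \right)} = 124 + 222 b + k \left(b - 4 k\right)$ ($y{\left(b,k \right)} = \left(222 b + \left(b - 4 k\right) k\right) + 124 = \left(222 b + k \left(b - 4 k\right)\right) + 124 = 124 + 222 b + k \left(b - 4 k\right)$)
$I{\left(S \right)} = 1$
$y{\left(\left(-6\right) 5,73 \right)} - I{\left(145 \right)} = \left(124 - 4 \cdot 73^{2} + 222 \left(\left(-6\right) 5\right) + \left(-6\right) 5 \cdot 73\right) - 1 = \left(124 - 21316 + 222 \left(-30\right) - 2190\right) - 1 = \left(124 - 21316 - 6660 - 2190\right) - 1 = -30042 - 1 = -30043$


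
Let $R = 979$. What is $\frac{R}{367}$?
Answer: $\frac{979}{367} \approx 2.6676$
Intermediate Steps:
$\frac{R}{367} = \frac{979}{367}$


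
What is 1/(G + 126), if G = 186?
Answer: 1/312 ≈ 0.0032051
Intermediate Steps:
1/(G + 126) = 1/(186 + 126) = 1/312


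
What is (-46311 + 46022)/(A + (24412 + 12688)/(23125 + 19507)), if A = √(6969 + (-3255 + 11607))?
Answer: 28568502550/1740271775819 - 32828366596*√15321/1740271775819 ≈ -2.3185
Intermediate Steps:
A = √15321 (A = √(6969 + 8352) = √15321 ≈ 123.78)
(-46311 + 46022)/(A + (24412 + 12688)/(23125 + 19507)) = (-46311 + 46022)/(√15321 + (24412 + 12688)/(23125 + 19507)) = -289/(√15321 + 37100/42632) = -289/(√15321 + 37100*(1/42632)) = -289/(√15321 + 9275/10658) = -289/(9275/10658 + √15321)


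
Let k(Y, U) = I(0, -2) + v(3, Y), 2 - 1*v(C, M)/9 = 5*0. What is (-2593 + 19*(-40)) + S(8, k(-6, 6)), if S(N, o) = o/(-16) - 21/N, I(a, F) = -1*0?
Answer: -13427/4 ≈ -3356.8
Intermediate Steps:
v(C, M) = 18 (v(C, M) = 18 - 45*0 = 18 - 9*0 = 18 + 0 = 18)
I(a, F) = 0
k(Y, U) = 18 (k(Y, U) = 0 + 18 = 18)
S(N, o) = -21/N - o/16 (S(N, o) = o*(-1/16) - 21/N = -o/16 - 21/N = -21/N - o/16)
(-2593 + 19*(-40)) + S(8, k(-6, 6)) = (-2593 + 19*(-40)) + (-21/8 - 1/16*18) = (-2593 - 760) + (-21*1/8 - 9/8) = -3353 + (-21/8 - 9/8) = -3353 - 15/4 = -13427/4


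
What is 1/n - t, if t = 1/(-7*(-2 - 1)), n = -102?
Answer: -41/714 ≈ -0.057423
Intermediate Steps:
t = 1/21 (t = 1/(-7*(-3)) = 1/21 ≈ 0.047619)
1/n - t = 1/(-102) - 1*1/21 = -1/102 - 1/21 = -41/714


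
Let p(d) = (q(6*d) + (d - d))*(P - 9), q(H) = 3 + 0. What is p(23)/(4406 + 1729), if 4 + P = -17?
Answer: -6/409 ≈ -0.014670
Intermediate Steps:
P = -21 (P = -4 - 17 = -21)
q(H) = 3
p(d) = -90 (p(d) = (3 + (d - d))*(-21 - 9) = (3 + 0)*(-30) = 3*(-30) = -90)
p(23)/(4406 + 1729) = -90/(4406 + 1729) = -90/6135 = -90*1/6135 = -6/409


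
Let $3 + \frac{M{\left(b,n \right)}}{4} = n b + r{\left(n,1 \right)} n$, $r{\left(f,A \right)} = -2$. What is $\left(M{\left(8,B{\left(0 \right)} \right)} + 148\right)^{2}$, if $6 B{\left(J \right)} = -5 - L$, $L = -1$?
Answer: $14400$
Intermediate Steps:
$B{\left(J \right)} = - \frac{2}{3}$ ($B{\left(J \right)} = \frac{-5 - -1}{6} = \frac{-5 + 1}{6} = \frac{1}{6} \left(-4\right) = - \frac{2}{3}$)
$M{\left(b,n \right)} = -12 - 8 n + 4 b n$ ($M{\left(b,n \right)} = -12 + 4 \left(n b - 2 n\right) = -12 + 4 \left(b n - 2 n\right) = -12 + 4 \left(- 2 n + b n\right) = -12 + \left(- 8 n + 4 b n\right) = -12 - 8 n + 4 b n$)
$\left(M{\left(8,B{\left(0 \right)} \right)} + 148\right)^{2} = \left(\left(-12 - - \frac{16}{3} + 4 \cdot 8 \left(- \frac{2}{3}\right)\right) + 148\right)^{2} = \left(\left(-12 + \frac{16}{3} - \frac{64}{3}\right) + 148\right)^{2} = \left(-28 + 148\right)^{2} = 120^{2} = 14400$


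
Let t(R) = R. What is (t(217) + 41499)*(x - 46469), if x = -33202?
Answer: -3323555436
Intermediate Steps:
(t(217) + 41499)*(x - 46469) = (217 + 41499)*(-33202 - 46469) = 41716*(-79671) = -3323555436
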